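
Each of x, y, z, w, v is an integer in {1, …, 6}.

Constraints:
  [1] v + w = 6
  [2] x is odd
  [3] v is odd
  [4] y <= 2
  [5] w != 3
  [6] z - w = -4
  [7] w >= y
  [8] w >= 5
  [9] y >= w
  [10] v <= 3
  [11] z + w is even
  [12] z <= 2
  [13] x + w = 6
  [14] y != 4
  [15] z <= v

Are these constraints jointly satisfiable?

From constraints 8 and 9: y ≥ w and w ≥ 5, so y ≥ 5. From constraint 4: y ≤ 2. But 2 < 5, so no value of y works.

Unsatisfiable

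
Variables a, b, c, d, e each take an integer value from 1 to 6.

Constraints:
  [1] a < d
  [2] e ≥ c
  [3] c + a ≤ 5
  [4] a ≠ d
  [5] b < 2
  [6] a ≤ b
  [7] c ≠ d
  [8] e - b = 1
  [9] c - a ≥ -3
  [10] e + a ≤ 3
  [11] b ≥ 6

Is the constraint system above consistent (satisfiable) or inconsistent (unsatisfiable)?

Unsatisfiable

From constraint 11: b ≥ 6. From constraint 5: b ≤ 1. But 1 < 6, so no value of b works.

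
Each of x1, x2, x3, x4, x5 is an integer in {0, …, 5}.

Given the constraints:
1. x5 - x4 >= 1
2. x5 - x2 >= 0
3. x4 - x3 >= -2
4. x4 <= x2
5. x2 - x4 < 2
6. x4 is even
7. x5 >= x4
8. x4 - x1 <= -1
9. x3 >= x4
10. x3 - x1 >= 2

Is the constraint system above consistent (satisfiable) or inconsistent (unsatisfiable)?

Unsatisfiable

Constraints 3, 8, and 10 give x4 − x3 ≥ -2, x3 − x1 ≥ 2, x1 − x4 ≥ 1.
Adding all 3 inequalities: the left sides telescope to 0, and the right sides sum to (-2) + 2 + 1 = 1. So 0 ≥ 1, which is false.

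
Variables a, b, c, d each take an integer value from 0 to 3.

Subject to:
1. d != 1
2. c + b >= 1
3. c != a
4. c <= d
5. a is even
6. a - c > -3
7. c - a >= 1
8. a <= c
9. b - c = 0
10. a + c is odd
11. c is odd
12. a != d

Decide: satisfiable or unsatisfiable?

One satisfying assignment is a = 0, b = 1, c = 1, d = 3.
For the less obvious constraints — constraint 2: c + b = 2; constraint 6: a - c = -1; constraint 7: c - a = 1 — and the others hold by inspection.

Satisfiable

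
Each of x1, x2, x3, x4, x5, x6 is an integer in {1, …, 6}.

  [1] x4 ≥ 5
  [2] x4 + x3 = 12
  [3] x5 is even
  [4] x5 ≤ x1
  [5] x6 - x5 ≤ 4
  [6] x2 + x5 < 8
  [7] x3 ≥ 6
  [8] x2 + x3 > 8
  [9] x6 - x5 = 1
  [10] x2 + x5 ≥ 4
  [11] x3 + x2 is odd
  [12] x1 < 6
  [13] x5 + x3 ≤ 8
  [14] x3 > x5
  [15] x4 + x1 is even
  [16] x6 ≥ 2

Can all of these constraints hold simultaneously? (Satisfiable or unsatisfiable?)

Satisfiable

Try x1 = 2, x2 = 3, x3 = 6, x4 = 6, x5 = 2, x6 = 3.
Check constraint 2: x4 + x3 = 12; constraint 5: x6 - x5 = 1. The remaining constraints are straightforward to verify.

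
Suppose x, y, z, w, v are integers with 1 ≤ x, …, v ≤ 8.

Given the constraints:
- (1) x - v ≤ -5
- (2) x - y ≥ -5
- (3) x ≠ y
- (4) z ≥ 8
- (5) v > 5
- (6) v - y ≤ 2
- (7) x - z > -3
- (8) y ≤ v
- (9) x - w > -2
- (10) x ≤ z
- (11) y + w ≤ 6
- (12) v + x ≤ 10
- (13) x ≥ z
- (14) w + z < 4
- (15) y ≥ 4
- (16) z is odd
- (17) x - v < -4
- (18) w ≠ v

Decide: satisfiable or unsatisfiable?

From constraints 8 and 15: v ≥ y ≥ 4. From constraints 4 and 13: x ≥ z ≥ 8. Hence v + x ≥ 12. But constraint 12 requires v + x ≤ 10, and 10 < 12. Contradiction.

Unsatisfiable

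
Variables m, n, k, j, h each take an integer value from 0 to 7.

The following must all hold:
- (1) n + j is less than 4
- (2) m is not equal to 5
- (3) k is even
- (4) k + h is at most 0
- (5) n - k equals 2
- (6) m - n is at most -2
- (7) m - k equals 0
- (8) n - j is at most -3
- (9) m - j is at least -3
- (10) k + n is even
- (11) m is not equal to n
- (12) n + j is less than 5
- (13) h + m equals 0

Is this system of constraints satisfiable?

Constraints 6, 8, and 9 give n − m ≥ 2, m − j ≥ -3, j − n ≥ 3.
Adding all 3 inequalities: the left sides telescope to 0, and the right sides sum to 2 + (-3) + 3 = 2. So 0 ≥ 2, which is false.

Unsatisfiable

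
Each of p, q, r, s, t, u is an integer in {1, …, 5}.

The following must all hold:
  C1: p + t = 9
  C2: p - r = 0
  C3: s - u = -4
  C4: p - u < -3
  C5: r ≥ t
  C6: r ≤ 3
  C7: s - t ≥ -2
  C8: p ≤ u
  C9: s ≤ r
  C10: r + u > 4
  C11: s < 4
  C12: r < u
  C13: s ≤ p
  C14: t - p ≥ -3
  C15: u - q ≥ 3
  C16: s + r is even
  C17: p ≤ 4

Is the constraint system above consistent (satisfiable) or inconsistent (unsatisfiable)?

From constraint 17: p ≤ 4. From constraints 5 and 6: t ≤ r ≤ 3. Hence p + t ≤ 7. But constraint 1 requires p + t = 9, and 9 > 7. Contradiction.

Unsatisfiable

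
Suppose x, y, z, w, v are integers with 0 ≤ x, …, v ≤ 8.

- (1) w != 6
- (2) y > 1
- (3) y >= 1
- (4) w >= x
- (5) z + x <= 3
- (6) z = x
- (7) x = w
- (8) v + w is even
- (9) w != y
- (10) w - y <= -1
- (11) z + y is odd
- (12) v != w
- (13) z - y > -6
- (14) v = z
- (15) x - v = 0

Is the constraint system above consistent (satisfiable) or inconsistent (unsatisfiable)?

Unsatisfiable

From constraints 6, 7, and 14, v = z = x = w, so v = w. But constraint 12 says v ≠ w. Contradiction.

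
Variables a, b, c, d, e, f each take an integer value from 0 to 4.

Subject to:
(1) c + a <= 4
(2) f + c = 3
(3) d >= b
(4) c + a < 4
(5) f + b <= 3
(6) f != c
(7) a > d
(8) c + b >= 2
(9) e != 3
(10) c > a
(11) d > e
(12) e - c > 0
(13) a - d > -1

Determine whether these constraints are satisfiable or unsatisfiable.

Unsatisfiable

Constraints 7, 10, 11, and 12 give d < a, a < c, c < e, e < d. Chaining: d < a < c < e < d, which forces d < d — impossible.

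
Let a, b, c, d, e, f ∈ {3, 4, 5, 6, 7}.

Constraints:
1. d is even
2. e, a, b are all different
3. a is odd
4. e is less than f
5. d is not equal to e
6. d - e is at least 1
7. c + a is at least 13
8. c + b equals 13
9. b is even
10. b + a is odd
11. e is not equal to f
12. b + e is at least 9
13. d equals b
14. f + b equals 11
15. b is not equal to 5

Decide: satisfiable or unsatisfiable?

Take a = 7, b = 6, c = 7, d = 6, e = 3, f = 5. Then constraint 6: d - e = 3; constraint 7: c + a = 14, and every other listed constraint is also met.

Satisfiable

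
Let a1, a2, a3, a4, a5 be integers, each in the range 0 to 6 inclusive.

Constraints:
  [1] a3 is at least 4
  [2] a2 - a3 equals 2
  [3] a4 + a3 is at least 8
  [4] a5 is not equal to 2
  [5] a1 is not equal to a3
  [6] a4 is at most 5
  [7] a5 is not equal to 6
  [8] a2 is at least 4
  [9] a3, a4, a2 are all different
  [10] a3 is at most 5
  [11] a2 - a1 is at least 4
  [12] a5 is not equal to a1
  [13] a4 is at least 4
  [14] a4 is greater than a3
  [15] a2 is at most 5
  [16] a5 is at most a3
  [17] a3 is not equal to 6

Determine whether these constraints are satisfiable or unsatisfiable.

Constraints 1, 6, 8, 10, 13, and 15 confine each of a3, a4, a2 to the 2 values {4, 5}.
Constraint 9 requires all 3 of them to be distinct, but only 2 values are available — impossible by the pigeonhole principle.

Unsatisfiable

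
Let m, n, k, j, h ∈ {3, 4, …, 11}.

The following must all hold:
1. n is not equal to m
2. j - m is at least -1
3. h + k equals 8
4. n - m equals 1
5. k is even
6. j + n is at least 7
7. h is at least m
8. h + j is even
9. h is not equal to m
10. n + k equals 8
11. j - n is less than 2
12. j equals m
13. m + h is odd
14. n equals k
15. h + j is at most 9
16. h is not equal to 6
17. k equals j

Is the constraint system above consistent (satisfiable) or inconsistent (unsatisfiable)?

From constraints 12, 14, and 17, n = k = j = m, so n = m. But constraint 1 says n ≠ m. Contradiction.

Unsatisfiable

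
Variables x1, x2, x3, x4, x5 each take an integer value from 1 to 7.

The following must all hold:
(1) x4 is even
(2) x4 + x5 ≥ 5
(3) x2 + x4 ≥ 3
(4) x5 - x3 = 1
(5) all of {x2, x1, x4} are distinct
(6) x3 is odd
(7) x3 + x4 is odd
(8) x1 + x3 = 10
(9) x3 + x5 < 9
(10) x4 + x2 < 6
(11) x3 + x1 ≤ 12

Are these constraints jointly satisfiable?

Satisfiable

One satisfying assignment is x1 = 7, x2 = 1, x3 = 3, x4 = 4, x5 = 4.
For the less obvious constraints — constraint 2: x4 + x5 = 8; constraint 3: x2 + x4 = 5 — and the others hold by inspection.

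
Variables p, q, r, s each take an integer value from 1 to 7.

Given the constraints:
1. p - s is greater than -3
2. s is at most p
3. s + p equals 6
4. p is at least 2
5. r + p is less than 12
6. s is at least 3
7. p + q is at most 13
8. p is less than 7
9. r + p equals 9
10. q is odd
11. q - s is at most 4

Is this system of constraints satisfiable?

One satisfying assignment is p = 3, q = 7, r = 6, s = 3.
For the less obvious constraints — constraint 1: p - s = 0; constraint 3: s + p = 6 — and the others hold by inspection.

Satisfiable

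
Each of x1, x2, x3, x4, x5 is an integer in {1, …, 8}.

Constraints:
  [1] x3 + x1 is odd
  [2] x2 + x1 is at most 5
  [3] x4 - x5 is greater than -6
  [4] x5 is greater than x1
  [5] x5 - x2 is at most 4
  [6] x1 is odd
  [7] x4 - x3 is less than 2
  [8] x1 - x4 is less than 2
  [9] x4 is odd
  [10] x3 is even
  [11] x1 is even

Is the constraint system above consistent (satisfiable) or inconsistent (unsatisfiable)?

Unsatisfiable

Constraint 10 makes x3 even and constraint 11 makes x1 even, so x3 + x1 must be even. Constraint 1 says x3 + x1 is odd — contradiction.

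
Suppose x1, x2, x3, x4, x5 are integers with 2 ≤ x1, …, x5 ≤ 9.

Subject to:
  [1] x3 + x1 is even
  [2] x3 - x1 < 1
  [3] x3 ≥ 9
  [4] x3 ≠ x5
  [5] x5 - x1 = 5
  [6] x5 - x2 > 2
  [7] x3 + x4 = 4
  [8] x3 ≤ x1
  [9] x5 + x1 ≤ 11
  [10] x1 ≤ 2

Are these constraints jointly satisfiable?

From constraints 3 and 8: x1 ≥ x3 and x3 ≥ 9, so x1 ≥ 9. From constraint 10: x1 ≤ 2. But 2 < 9, so no value of x1 works.

Unsatisfiable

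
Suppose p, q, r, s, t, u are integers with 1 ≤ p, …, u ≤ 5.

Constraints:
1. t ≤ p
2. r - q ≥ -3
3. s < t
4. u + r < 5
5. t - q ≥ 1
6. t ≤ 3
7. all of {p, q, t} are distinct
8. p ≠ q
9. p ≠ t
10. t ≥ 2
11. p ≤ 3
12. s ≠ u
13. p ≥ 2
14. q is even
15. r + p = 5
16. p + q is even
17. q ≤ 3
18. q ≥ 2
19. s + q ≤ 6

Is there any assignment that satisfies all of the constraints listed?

Unsatisfiable

Constraints 6, 10, 11, 13, 17, and 18 confine each of p, q, t to the 2 values {2, 3}.
Constraint 7 requires all 3 of them to be distinct, but only 2 values are available — impossible by the pigeonhole principle.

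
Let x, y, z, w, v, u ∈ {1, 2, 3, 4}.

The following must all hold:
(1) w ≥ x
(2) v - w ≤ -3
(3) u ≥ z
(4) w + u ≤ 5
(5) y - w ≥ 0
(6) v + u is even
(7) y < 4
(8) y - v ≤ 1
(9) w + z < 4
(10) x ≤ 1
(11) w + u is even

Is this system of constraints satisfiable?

Unsatisfiable

Constraints 2, 5, and 8 give v − y ≥ -1, y − w ≥ 0, w − v ≥ 3.
Adding all 3 inequalities: the left sides telescope to 0, and the right sides sum to (-1) + 0 + 3 = 2. So 0 ≥ 2, which is false.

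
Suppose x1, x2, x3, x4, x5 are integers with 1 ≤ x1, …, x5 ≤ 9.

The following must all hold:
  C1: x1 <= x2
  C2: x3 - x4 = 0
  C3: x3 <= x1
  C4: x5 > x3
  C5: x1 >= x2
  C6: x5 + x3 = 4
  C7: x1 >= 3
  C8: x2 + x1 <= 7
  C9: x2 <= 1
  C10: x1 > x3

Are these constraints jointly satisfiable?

Unsatisfiable

From constraints 1 and 7: x2 ≥ x1 and x1 ≥ 3, so x2 ≥ 3. From constraint 9: x2 ≤ 1. But 1 < 3, so no value of x2 works.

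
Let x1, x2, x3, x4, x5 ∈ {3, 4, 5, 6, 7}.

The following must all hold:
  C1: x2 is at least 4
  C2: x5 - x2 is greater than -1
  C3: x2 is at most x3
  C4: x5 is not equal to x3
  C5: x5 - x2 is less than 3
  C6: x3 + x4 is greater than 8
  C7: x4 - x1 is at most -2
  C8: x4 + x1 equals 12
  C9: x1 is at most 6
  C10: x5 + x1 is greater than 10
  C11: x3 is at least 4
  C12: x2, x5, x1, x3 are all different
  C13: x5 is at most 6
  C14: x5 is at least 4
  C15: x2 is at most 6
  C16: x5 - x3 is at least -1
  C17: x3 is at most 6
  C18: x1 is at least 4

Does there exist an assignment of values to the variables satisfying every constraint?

Unsatisfiable

Constraints 1, 9, 11, 13, 14, 15, 17, and 18 confine each of x2, x5, x1, x3 to the 3 values {4, …, 6}.
Constraint 12 requires all 4 of them to be distinct, but only 3 values are available — impossible by the pigeonhole principle.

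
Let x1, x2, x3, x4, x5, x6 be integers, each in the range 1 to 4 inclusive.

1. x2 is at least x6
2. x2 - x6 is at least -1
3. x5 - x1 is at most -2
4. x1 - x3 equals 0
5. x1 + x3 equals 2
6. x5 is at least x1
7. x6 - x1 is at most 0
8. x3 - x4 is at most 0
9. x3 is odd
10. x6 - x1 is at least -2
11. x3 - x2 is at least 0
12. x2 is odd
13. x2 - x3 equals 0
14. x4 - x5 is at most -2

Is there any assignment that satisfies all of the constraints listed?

Unsatisfiable

Constraints 2, 3, 8, 10, 11, and 14 give x2 − x6 ≥ -1, x6 − x1 ≥ -2, x1 − x5 ≥ 2, x5 − x4 ≥ 2, x4 − x3 ≥ 0, x3 − x2 ≥ 0.
Adding all 6 inequalities: the left sides telescope to 0, and the right sides sum to (-1) + (-2) + 2 + 2 + 0 + 0 = 1. So 0 ≥ 1, which is false.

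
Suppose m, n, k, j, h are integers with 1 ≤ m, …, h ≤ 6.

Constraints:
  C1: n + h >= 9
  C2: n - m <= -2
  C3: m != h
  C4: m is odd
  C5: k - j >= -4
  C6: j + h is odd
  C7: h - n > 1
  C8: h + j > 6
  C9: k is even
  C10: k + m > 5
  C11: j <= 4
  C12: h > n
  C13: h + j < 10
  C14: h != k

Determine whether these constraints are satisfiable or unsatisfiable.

Satisfiable

The assignment m = 5, n = 3, k = 2, j = 3, h = 6 works:
  constraint 1 holds since n + h = 9.
  constraint 2 holds since n - m = -2.
  constraint 5 holds since k - j = -1.
The rest check out directly.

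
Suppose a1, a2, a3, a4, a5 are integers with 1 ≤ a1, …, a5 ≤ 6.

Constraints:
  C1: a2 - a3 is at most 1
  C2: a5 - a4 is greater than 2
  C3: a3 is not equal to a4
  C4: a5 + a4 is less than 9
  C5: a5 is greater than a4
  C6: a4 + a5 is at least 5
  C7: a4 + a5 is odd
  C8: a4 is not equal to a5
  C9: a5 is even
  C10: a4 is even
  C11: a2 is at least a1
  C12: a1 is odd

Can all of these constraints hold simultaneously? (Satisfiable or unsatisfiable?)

Unsatisfiable

Constraint 10 makes a4 even and constraint 9 makes a5 even, so a4 + a5 must be even. Constraint 7 says a4 + a5 is odd — contradiction.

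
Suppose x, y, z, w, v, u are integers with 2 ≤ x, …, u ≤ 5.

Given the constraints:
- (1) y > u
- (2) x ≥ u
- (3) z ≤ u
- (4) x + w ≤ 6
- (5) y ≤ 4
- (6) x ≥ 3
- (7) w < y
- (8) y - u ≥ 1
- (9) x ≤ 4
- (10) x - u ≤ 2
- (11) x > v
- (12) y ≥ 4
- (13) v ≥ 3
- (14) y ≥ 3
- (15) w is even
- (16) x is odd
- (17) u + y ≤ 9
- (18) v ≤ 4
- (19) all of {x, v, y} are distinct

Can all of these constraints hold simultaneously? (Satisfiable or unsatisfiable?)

Unsatisfiable

Constraints 5, 6, 9, 13, 14, and 18 confine each of x, v, y to the 2 values {3, 4}.
Constraint 19 requires all 3 of them to be distinct, but only 2 values are available — impossible by the pigeonhole principle.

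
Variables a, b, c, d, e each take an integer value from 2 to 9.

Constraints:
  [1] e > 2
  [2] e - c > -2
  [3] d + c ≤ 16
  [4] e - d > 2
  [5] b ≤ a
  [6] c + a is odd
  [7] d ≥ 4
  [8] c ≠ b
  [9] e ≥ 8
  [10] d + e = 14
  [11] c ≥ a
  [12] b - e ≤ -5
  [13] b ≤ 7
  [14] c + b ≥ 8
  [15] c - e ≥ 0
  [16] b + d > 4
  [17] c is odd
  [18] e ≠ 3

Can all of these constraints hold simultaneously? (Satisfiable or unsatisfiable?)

The assignment a = 4, b = 2, c = 9, d = 5, e = 9 works:
  constraint 2 holds since e - c = 0.
  constraint 3 holds since d + c = 14.
  constraint 4 holds since e - d = 4.
The rest check out directly.

Satisfiable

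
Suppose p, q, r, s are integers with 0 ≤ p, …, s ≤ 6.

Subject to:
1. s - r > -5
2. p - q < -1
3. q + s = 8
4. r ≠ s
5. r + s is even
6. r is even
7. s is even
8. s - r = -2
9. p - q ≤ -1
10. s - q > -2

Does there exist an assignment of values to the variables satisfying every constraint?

Satisfiable

The assignment p = 2, q = 4, r = 6, s = 4 works:
  constraint 1 holds since s - r = -2.
  constraint 2 holds since p - q = -2.
The rest check out directly.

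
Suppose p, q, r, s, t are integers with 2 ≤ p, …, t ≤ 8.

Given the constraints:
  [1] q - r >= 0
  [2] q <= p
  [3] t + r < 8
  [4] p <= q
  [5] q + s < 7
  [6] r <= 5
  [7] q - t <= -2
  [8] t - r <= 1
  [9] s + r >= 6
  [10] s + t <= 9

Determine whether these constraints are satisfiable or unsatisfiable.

Constraints 1, 7, and 8 give r − t ≥ -1, t − q ≥ 2, q − r ≥ 0.
Adding all 3 inequalities: the left sides telescope to 0, and the right sides sum to (-1) + 2 + 0 = 1. So 0 ≥ 1, which is false.

Unsatisfiable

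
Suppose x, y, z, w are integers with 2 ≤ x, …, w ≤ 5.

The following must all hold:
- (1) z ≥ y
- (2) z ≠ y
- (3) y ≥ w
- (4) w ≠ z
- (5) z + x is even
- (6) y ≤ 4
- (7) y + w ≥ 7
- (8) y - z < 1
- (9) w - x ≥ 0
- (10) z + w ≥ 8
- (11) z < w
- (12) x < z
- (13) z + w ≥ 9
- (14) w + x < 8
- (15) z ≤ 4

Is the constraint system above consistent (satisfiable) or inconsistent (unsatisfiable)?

From constraint 15: z ≤ 4. From constraints 3 and 6: w ≤ y ≤ 4. Hence z + w ≤ 8. But constraint 13 requires z + w ≥ 9, and 9 > 8. Contradiction.

Unsatisfiable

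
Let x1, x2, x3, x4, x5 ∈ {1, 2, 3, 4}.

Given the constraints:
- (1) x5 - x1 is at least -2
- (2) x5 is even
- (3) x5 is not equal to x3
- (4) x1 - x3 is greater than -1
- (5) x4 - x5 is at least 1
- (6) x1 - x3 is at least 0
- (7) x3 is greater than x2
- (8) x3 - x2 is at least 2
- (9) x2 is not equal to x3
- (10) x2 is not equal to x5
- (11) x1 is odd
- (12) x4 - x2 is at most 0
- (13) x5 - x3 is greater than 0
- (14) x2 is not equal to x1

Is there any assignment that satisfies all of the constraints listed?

Constraints 1, 5, 6, 8, and 12 give x3 − x2 ≥ 2, x2 − x4 ≥ 0, x4 − x5 ≥ 1, x5 − x1 ≥ -2, x1 − x3 ≥ 0.
Adding all 5 inequalities: the left sides telescope to 0, and the right sides sum to 2 + 0 + 1 + (-2) + 0 = 1. So 0 ≥ 1, which is false.

Unsatisfiable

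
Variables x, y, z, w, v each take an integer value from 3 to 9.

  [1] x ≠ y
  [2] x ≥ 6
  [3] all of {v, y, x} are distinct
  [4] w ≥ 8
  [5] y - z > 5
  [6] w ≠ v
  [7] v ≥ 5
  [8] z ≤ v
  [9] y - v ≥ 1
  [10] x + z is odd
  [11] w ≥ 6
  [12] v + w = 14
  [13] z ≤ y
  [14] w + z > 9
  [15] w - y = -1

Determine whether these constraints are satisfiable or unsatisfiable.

Take x = 8, y = 9, z = 3, w = 8, v = 6. Then constraint 5: y - z = 6; constraint 9: y - v = 3; constraint 12: v + w = 14, and every other listed constraint is also met.

Satisfiable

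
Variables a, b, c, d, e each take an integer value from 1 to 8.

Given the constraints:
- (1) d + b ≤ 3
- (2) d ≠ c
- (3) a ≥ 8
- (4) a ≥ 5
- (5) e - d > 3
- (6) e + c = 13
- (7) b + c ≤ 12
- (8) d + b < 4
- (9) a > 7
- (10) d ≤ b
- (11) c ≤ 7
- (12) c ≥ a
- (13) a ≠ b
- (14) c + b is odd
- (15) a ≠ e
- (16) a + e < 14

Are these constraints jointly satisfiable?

From constraints 3 and 12: c ≥ a and a ≥ 8, so c ≥ 8. From constraint 11: c ≤ 7. But 7 < 8, so no value of c works.

Unsatisfiable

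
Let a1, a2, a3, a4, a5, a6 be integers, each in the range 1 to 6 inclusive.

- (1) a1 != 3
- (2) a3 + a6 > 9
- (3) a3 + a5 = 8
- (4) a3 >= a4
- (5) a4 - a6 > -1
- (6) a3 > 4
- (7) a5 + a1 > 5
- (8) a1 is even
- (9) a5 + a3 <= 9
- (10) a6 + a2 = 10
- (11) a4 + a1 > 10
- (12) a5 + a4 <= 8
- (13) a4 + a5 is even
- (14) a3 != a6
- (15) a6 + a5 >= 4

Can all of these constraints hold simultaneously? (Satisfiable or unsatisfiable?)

Satisfiable

Take a1 = 6, a2 = 6, a3 = 6, a4 = 6, a5 = 2, a6 = 4. Then constraint 2: a3 + a6 = 10; constraint 3: a3 + a5 = 8, and every other listed constraint is also met.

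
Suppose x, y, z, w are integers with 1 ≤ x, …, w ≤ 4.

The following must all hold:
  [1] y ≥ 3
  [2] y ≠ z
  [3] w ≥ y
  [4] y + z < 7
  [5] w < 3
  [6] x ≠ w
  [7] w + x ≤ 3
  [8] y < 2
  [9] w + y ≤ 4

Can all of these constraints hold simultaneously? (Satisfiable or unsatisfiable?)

From constraints 1 and 3: w ≥ y and y ≥ 3, so w ≥ 3. From constraint 5: w ≤ 2. But 2 < 3, so no value of w works.

Unsatisfiable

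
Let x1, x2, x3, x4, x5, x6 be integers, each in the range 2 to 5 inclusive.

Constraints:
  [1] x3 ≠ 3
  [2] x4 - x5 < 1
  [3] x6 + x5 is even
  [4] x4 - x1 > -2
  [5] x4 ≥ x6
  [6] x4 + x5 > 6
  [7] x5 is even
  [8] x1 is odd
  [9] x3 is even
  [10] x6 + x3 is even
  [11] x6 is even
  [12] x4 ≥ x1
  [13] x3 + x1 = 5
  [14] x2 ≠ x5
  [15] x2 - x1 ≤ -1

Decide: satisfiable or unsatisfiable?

Satisfiable

The assignment x1 = 3, x2 = 2, x3 = 2, x4 = 4, x5 = 4, x6 = 2 works:
  constraint 2 holds since x4 - x5 = 0.
  constraint 4 holds since x4 - x1 = 1.
  constraint 6 holds since x4 + x5 = 8.
The rest check out directly.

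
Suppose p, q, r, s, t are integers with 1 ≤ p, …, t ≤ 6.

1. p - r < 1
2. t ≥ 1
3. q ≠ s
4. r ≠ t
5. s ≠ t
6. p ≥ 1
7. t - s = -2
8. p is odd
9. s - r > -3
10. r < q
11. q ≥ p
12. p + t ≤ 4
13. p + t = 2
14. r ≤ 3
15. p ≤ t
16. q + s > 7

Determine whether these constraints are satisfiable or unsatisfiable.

One satisfying assignment is p = 1, q = 6, r = 3, s = 3, t = 1.
For the less obvious constraints — constraint 1: p - r = -2; constraint 7: t - s = -2 — and the others hold by inspection.

Satisfiable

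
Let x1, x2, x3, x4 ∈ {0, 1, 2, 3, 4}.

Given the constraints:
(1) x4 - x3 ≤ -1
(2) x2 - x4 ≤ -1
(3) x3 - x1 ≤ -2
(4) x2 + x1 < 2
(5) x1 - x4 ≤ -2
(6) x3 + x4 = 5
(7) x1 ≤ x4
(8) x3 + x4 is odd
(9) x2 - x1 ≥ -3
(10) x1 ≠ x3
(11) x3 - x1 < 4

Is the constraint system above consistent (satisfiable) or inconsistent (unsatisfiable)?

Constraints 1, 2, 3, and 9 give x3 − x4 ≥ 1, x4 − x2 ≥ 1, x2 − x1 ≥ -3, x1 − x3 ≥ 2.
Adding all 4 inequalities: the left sides telescope to 0, and the right sides sum to 1 + 1 + (-3) + 2 = 1. So 0 ≥ 1, which is false.

Unsatisfiable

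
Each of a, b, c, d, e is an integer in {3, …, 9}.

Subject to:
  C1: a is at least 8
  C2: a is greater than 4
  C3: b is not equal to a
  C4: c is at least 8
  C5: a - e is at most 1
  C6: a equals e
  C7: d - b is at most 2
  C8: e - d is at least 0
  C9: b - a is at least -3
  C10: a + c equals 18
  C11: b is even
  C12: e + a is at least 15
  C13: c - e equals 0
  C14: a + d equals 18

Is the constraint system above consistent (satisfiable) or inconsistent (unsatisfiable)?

Setting (a, b, c, d, e) = (9, 8, 9, 9, 9) satisfies everything: constraint 5: a - e = 0; constraint 7: d - b = 1, and the others follow.

Satisfiable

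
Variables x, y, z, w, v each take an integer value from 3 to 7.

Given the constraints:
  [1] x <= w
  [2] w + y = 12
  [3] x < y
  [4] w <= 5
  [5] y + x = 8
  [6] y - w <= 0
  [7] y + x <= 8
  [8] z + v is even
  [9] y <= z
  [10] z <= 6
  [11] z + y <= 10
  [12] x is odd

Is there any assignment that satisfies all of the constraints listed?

Unsatisfiable

From constraint 4: w ≤ 5. From constraints 9 and 10: y ≤ z ≤ 6. Hence w + y ≤ 11. But constraint 2 requires w + y = 12, and 12 > 11. Contradiction.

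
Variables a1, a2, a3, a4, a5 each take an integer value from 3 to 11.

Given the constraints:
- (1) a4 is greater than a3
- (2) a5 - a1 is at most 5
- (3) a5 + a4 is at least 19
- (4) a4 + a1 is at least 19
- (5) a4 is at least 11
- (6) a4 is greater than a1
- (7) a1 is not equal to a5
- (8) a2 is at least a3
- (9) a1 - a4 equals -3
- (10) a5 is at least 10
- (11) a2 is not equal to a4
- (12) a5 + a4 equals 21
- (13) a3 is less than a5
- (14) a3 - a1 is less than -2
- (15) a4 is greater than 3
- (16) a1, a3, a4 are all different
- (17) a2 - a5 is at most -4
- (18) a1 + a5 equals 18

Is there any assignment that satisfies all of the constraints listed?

Take a1 = 8, a2 = 4, a3 = 3, a4 = 11, a5 = 10. Then constraint 2: a5 - a1 = 2; constraint 3: a5 + a4 = 21, and every other listed constraint is also met.

Satisfiable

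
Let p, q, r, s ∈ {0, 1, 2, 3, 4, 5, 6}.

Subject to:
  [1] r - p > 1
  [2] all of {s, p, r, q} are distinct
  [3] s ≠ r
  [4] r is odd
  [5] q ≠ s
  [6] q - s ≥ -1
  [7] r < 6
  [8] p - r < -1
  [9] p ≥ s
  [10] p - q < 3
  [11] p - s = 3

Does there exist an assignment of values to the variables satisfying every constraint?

Try p = 3, q = 2, r = 5, s = 0.
Check constraint 1: r - p = 2; constraint 6: q - s = 2. The remaining constraints are straightforward to verify.

Satisfiable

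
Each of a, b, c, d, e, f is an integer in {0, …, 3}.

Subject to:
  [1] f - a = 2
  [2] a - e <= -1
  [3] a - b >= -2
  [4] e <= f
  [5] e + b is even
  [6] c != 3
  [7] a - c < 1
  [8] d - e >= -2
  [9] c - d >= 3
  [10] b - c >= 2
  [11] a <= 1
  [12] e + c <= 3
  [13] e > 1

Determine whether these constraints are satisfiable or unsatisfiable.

Unsatisfiable

Constraints 2, 3, 8, 9, and 10 give d − e ≥ -2, e − a ≥ 1, a − b ≥ -2, b − c ≥ 2, c − d ≥ 3.
Adding all 5 inequalities: the left sides telescope to 0, and the right sides sum to (-2) + 1 + (-2) + 2 + 3 = 2. So 0 ≥ 2, which is false.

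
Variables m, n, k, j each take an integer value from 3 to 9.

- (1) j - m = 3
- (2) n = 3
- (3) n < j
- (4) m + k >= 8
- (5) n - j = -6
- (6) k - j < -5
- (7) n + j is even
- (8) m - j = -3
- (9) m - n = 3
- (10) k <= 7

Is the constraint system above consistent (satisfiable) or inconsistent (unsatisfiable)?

Setting (m, n, k, j) = (6, 3, 3, 9) satisfies everything: constraint 1: j - m = 3; constraint 4: m + k = 9, and the others follow.

Satisfiable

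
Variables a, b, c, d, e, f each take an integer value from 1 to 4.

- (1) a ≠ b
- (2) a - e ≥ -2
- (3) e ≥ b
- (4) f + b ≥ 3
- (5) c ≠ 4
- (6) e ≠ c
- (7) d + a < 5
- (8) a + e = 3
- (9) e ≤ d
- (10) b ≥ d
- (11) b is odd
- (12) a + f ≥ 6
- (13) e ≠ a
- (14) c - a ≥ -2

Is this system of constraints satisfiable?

The assignment a = 2, b = 1, c = 2, d = 1, e = 1, f = 4 works:
  constraint 2 holds since a - e = 1.
  constraint 4 holds since f + b = 5.
  constraint 7 holds since d + a = 3.
The rest check out directly.

Satisfiable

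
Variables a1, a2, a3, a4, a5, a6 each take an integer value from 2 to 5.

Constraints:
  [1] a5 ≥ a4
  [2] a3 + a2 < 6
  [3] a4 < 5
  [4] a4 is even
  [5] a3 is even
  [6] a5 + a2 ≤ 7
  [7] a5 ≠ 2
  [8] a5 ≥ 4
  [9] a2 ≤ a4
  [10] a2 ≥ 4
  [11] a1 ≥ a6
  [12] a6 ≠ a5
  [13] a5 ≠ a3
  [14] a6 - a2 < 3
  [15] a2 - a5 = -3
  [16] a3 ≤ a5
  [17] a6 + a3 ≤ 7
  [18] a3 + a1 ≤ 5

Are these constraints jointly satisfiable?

Unsatisfiable

From constraint 8: a5 ≥ 4. From constraint 10: a2 ≥ 4. Hence a5 + a2 ≥ 8. But constraint 6 requires a5 + a2 ≤ 7, and 7 < 8. Contradiction.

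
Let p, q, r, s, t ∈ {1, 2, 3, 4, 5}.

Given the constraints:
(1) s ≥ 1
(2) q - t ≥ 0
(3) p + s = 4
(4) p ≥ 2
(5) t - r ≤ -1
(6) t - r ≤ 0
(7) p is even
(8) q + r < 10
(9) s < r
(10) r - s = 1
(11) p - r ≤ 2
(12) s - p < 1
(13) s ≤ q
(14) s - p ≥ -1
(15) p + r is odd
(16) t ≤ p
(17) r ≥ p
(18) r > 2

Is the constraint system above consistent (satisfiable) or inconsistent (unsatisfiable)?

The assignment p = 2, q = 4, r = 3, s = 2, t = 1 works:
  constraint 2 holds since q - t = 3.
  constraint 3 holds since p + s = 4.
The rest check out directly.

Satisfiable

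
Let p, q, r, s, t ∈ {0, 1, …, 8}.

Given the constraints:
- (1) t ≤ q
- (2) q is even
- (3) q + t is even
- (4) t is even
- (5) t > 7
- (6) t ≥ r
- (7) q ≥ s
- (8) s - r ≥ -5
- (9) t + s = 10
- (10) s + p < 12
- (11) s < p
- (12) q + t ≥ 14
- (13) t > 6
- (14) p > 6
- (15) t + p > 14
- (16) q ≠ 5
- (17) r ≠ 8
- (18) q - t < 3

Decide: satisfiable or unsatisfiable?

Satisfiable

One satisfying assignment is p = 7, q = 8, r = 4, s = 2, t = 8.
For the less obvious constraints — constraint 8: s - r = -2; constraint 9: t + s = 10 — and the others hold by inspection.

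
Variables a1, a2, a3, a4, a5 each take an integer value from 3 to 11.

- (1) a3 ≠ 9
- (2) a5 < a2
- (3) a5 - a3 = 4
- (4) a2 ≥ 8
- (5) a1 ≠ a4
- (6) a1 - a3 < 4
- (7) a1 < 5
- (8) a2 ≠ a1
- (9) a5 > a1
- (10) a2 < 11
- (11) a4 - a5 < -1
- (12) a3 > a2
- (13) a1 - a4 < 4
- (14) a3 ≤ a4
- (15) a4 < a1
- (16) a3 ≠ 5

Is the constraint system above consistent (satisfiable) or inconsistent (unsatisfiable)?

Unsatisfiable

Constraints 2, 9, 12, 14, and 15 give a3 ≤ a4, a4 < a1, a1 < a5, a5 < a2, a2 < a3. Chaining: a3 ≤ a4 < a1 < a5 < a2 < a3, which forces a3 < a3 — impossible.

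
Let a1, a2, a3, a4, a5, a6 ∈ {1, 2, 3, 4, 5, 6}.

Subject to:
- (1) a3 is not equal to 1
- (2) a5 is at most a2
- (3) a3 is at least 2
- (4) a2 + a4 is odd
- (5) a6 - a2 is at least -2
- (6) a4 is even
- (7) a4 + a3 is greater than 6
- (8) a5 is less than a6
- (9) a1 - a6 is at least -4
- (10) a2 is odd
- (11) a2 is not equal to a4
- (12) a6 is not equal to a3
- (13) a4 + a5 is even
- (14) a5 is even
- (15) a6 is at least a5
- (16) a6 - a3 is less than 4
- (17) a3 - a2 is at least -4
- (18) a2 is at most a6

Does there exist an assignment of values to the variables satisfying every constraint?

Satisfiable

Take a1 = 3, a2 = 5, a3 = 3, a4 = 6, a5 = 2, a6 = 6. Then constraint 5: a6 - a2 = 1; constraint 7: a4 + a3 = 9; constraint 9: a1 - a6 = -3, and every other listed constraint is also met.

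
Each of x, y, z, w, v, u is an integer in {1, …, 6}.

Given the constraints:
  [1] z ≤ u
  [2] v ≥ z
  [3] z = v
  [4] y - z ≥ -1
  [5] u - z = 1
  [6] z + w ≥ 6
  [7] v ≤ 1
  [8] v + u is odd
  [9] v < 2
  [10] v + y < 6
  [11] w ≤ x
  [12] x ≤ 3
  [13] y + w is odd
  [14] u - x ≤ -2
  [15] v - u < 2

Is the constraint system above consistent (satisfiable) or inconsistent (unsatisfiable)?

Unsatisfiable

From constraints 2 and 7: z ≤ v ≤ 1. From constraints 11 and 12: w ≤ x ≤ 3. Hence z + w ≤ 4. But constraint 6 requires z + w ≥ 6, and 6 > 4. Contradiction.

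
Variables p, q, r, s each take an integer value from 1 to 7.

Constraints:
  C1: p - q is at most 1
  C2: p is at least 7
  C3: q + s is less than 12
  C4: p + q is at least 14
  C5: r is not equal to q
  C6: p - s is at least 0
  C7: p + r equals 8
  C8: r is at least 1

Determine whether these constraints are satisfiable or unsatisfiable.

Setting (p, q, r, s) = (7, 7, 1, 4) satisfies everything: constraint 1: p - q = 0; constraint 3: q + s = 11, and the others follow.

Satisfiable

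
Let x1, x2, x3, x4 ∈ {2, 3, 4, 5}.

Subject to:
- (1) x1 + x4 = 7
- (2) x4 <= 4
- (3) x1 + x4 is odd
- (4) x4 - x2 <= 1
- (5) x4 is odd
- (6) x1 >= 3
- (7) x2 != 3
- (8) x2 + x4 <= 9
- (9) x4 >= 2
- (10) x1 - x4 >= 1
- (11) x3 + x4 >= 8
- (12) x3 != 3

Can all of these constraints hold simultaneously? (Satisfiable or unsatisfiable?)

One satisfying assignment is x1 = 4, x2 = 4, x3 = 5, x4 = 3.
For the less obvious constraints — constraint 1: x1 + x4 = 7; constraint 4: x4 - x2 = -1; constraint 8: x2 + x4 = 7 — and the others hold by inspection.

Satisfiable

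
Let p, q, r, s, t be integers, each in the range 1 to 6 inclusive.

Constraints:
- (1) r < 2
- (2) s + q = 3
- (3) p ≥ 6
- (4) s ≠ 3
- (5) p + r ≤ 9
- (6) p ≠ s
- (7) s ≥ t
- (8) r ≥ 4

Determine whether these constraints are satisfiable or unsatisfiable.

From constraint 3: p ≥ 6. From constraint 8: r ≥ 4. Hence p + r ≥ 10. But constraint 5 requires p + r ≤ 9, and 9 < 10. Contradiction.

Unsatisfiable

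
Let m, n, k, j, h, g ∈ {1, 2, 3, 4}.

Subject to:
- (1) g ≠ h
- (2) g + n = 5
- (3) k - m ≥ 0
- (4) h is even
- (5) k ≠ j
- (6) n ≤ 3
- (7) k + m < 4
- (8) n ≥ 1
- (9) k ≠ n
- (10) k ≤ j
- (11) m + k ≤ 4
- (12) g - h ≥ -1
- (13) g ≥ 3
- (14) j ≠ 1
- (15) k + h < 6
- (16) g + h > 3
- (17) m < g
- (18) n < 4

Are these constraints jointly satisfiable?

Satisfiable

One satisfying assignment is m = 1, n = 2, k = 1, j = 2, h = 2, g = 3.
For the less obvious constraints — constraint 2: g + n = 5; constraint 3: k - m = 0; constraint 7: k + m = 2 — and the others hold by inspection.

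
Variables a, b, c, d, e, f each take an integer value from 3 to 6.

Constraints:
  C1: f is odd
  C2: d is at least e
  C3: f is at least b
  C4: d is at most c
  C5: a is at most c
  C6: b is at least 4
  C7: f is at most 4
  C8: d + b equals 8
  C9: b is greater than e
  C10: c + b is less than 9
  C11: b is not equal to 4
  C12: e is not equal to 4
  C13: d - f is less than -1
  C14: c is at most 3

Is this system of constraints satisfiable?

Unsatisfiable

From constraints 4 and 14: d ≤ c ≤ 3. From constraints 3 and 7: b ≤ f ≤ 4. Hence d + b ≤ 7. But constraint 8 requires d + b = 8, and 8 > 7. Contradiction.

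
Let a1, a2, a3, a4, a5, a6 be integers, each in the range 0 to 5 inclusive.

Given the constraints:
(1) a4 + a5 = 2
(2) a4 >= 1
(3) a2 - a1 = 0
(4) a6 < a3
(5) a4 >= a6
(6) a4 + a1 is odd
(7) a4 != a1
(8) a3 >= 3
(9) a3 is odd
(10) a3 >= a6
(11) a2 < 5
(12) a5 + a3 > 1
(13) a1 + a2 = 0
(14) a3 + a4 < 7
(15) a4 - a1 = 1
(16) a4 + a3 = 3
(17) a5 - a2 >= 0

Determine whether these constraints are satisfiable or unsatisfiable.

From constraint 2: a4 ≥ 1. From constraint 8: a3 ≥ 3. Hence a4 + a3 ≥ 4. But constraint 16 requires a4 + a3 = 3, and 3 < 4. Contradiction.

Unsatisfiable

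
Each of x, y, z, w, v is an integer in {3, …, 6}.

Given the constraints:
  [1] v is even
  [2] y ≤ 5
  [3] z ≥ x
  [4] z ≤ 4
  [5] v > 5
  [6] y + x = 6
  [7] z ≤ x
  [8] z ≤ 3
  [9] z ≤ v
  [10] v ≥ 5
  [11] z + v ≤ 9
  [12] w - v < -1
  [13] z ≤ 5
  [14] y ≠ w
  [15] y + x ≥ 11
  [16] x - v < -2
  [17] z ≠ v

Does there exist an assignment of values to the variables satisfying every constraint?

From constraint 2: y ≤ 5. From constraints 3 and 13: x ≤ z ≤ 5. Hence y + x ≤ 10. But constraint 15 requires y + x ≥ 11, and 11 > 10. Contradiction.

Unsatisfiable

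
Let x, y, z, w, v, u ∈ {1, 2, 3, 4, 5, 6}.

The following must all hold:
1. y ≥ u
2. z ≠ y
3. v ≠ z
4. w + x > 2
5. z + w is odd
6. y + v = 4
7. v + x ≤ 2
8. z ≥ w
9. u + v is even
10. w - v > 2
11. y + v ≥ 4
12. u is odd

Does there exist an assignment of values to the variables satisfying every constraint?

One satisfying assignment is x = 1, y = 3, z = 5, w = 4, v = 1, u = 3.
For the less obvious constraints — constraint 4: w + x = 5; constraint 6: y + v = 4 — and the others hold by inspection.

Satisfiable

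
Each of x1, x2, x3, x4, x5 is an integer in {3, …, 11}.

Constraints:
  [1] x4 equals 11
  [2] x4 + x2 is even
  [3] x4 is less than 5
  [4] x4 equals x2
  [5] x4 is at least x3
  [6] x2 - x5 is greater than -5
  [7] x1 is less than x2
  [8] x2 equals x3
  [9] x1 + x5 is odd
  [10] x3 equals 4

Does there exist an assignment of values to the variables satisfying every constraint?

Unsatisfiable

Constraint 1 fixes x4 = 11 and constraint 10 fixes x3 = 4. Constraints 4 and 8 give x4 = x2 = x3, so x4 = x3. But 11 ≠ 4 — contradiction.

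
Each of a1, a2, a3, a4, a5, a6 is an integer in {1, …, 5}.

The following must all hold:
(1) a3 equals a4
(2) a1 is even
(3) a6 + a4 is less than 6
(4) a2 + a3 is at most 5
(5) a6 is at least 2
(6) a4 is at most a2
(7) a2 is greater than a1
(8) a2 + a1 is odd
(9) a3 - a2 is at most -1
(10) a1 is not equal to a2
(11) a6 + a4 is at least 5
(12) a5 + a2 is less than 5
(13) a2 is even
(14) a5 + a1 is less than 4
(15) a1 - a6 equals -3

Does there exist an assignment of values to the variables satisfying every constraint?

Constraint 13 makes a2 even and constraint 2 makes a1 even, so a2 + a1 must be even. Constraint 8 says a2 + a1 is odd — contradiction.

Unsatisfiable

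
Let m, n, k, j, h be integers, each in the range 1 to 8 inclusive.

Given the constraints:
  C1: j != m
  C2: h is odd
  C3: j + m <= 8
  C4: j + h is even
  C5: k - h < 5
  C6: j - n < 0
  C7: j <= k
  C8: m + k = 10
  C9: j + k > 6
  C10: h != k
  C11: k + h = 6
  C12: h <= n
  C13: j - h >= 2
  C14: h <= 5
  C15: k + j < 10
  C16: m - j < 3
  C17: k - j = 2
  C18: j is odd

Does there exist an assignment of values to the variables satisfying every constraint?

Satisfiable

Setting (m, n, k, j, h) = (5, 5, 5, 3, 1) satisfies everything: constraint 3: j + m = 8; constraint 5: k - h = 4, and the others follow.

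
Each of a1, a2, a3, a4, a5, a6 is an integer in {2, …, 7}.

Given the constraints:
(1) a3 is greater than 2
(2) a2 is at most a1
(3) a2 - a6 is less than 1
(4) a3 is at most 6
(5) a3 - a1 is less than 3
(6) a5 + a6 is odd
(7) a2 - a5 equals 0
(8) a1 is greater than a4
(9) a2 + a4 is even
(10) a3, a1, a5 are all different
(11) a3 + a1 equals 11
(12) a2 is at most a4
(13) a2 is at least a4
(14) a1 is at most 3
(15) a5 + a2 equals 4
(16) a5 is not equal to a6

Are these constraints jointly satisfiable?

Unsatisfiable

From constraint 4: a3 ≤ 6. From constraint 14: a1 ≤ 3. Hence a3 + a1 ≤ 9. But constraint 11 requires a3 + a1 = 11, and 11 > 9. Contradiction.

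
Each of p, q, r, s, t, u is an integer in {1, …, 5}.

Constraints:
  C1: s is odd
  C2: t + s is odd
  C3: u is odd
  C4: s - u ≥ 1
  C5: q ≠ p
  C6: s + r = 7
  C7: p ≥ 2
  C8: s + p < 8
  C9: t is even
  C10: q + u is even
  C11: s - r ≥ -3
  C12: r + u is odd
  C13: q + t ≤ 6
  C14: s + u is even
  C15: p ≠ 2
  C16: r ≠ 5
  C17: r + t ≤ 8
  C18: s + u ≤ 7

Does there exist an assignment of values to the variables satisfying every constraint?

Satisfiable

Try p = 3, q = 1, r = 4, s = 3, t = 2, u = 1.
Check constraint 4: s - u = 2; constraint 6: s + r = 7; constraint 8: s + p = 6. The remaining constraints are straightforward to verify.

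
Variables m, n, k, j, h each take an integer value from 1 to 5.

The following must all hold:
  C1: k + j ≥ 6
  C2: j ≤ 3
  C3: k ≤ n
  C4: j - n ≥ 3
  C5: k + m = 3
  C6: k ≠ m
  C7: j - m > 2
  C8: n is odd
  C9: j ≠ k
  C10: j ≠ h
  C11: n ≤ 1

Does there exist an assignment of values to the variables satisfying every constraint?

From constraints 3 and 11: k ≤ n ≤ 1. From constraint 2: j ≤ 3. Hence k + j ≤ 4. But constraint 1 requires k + j ≥ 6, and 6 > 4. Contradiction.

Unsatisfiable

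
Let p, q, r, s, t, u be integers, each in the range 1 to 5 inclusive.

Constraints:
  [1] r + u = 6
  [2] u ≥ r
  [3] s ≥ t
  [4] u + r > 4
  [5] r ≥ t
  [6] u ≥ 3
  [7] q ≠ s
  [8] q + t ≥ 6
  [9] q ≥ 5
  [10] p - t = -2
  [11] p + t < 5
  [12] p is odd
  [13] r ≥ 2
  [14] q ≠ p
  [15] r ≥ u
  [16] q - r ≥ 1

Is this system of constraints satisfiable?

Satisfiable

Setting (p, q, r, s, t, u) = (1, 5, 3, 3, 3, 3) satisfies everything: constraint 1: r + u = 6; constraint 4: u + r = 6; constraint 8: q + t = 8, and the others follow.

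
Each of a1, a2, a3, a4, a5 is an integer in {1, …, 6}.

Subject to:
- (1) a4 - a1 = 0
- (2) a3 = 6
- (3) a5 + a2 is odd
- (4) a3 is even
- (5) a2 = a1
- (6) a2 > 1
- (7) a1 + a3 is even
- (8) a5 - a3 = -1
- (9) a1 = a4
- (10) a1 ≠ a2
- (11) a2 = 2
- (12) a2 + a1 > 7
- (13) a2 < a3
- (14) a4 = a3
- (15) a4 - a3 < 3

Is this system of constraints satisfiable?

Constraint 11 fixes a2 = 2 and constraint 2 fixes a3 = 6. Constraints 5, 9, and 14 give a2 = a1 = a4 = a3, so a2 = a3. But 2 ≠ 6 — contradiction.

Unsatisfiable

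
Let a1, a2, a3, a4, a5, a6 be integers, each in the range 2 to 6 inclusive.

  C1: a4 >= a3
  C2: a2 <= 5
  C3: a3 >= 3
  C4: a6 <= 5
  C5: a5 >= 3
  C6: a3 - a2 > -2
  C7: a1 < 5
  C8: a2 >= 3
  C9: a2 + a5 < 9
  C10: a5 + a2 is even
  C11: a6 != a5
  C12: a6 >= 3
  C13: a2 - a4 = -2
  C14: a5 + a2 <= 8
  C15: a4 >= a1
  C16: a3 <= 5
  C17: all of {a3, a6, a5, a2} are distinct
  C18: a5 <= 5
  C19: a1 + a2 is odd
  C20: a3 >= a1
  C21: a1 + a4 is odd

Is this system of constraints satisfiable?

Unsatisfiable

Constraints 2, 3, 4, 5, 8, 12, 16, and 18 confine each of a3, a6, a5, a2 to the 3 values {3, …, 5}.
Constraint 17 requires all 4 of them to be distinct, but only 3 values are available — impossible by the pigeonhole principle.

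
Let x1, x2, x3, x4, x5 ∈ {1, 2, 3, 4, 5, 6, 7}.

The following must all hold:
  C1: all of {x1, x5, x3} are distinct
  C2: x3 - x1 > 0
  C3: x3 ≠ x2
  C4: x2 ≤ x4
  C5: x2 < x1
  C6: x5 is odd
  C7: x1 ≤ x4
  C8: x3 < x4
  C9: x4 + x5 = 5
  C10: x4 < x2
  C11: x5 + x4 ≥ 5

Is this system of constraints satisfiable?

Unsatisfiable

Constraints 2, 5, 8, and 10 give x3 < x4, x4 < x2, x2 < x1, x1 < x3. Chaining: x3 < x4 < x2 < x1 < x3, which forces x3 < x3 — impossible.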